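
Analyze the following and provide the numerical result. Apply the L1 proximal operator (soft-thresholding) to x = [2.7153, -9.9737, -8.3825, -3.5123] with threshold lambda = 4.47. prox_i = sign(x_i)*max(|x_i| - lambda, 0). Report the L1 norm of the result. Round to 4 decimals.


Soft-thresholding with lambda = 4.47:
prox(2.7153) = sign(2.7153)*max(|2.7153| - 4.47, 0) = 0.0
prox(-9.9737) = sign(-9.9737)*max(|-9.9737| - 4.47, 0) = -5.5037
prox(-8.3825) = sign(-8.3825)*max(|-8.3825| - 4.47, 0) = -3.9125
prox(-3.5123) = sign(-3.5123)*max(|-3.5123| - 4.47, 0) = 0.0
prox(x) = [0.0, -5.5037, -3.9125, 0.0]
||prox(x)||_1 = 0.0 + 5.5037 + 3.9125 + 0.0 = 9.4162


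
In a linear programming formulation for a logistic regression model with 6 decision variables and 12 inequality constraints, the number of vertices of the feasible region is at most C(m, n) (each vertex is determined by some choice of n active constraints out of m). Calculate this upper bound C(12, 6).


Each vertex corresponds to some choice of n active constraints out of m, so the number of vertices is at most C(m, n) = m! / (n!(m-n)!).
m = 12, n = 6
Numerator: 12 * 11 * 10 * 9 * 8 * 7
Denominator: 6! = 720
C(12, 6) = 924


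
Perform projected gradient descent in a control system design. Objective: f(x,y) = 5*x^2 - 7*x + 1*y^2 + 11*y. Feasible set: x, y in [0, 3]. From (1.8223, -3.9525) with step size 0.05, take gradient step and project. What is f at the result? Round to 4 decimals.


Step 1: Compute gradient at (1.8223, -3.9525).
grad_x = 2*5*1.8223 - 7 = 11.223
grad_y = 2*1*-3.9525 + 11 = 3.095
Step 2: Gradient step.
x_raw = 1.8223 - 0.05*11.223 = 1.2612
y_raw = -3.9525 - 0.05*3.095 = -4.1073
Step 3: Project onto [0, 3].
x_proj = clip(1.2612) = 1.2612
y_proj = clip(-4.1073) = 0.0
Step 4: Evaluate f.
f(1.2612, 0.0) = -0.8756


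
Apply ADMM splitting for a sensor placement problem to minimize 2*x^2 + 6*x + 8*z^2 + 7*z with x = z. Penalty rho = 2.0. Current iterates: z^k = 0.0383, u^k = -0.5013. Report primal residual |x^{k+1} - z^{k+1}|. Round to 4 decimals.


ADMM iteration with rho = 2.0, z^k = 0.0383, u^k = -0.5013
Step 1: x-update.
Minimize 2*x^2 + 6*x + (2.0/2)*(x - 0.0383 - 0.5013)^2
FOC: (2*2 + 2.0)*x = -6 + 2.0*(0.0383 + 0.5013)
x^{k+1} = -0.8201
Step 2: z-update.
Minimize 8*z^2 + 7*z + (2.0/2)*(-0.8201 - z - 0.5013)^2
FOC: (2*8 + 2.0)*z = -7 + 2.0*(-0.8201 - 0.5013)
z^{k+1} = -0.5357
Step 3: u-update.
u^{k+1} = -0.5013 - 0.8201 + 0.5357 = -0.7857
Step 4: Primal residual = |-0.8201 + 0.5357| = 0.2844


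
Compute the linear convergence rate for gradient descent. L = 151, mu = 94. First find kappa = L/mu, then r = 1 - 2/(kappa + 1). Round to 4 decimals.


Step 1: Compute the condition number.
kappa = L/mu = 151/94 = 1.6064
Step 2: Compute the convergence rate.
r = 1 - 2/(kappa + 1) = 1 - 2*mu/(L + mu) = (L - mu)/(L + mu) = 57/245 = 0.2327


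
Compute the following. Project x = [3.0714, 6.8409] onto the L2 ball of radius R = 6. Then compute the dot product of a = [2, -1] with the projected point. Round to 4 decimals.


Step 1: Compute ||x|| (intermediates to 6 decimals).
||x|| = sqrt(3.0714^2 + 6.8409^2) = 7.498761
Step 2: Project.
Since ||x|| > R, scale = R/||x|| = 6/7.498761 = 0.800132, proj(x) = scale * x
proj(x) = [2.457525, 5.473623]
Step 3: Dot product.
a^T * proj(x) = 2*2.457525 - 1*5.473623 = -0.5586


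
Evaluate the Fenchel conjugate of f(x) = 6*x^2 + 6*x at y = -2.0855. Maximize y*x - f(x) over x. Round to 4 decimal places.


f*(y) = sup_x {y*x - a*x^2 - b*x} = sup_x {(y-b)*x - a*x^2}
FOC: (y - b) - 2a*x = 0 => x* = (y - b)/(2a)
x* = (-2.0855 - 6)/(2*6) = -0.6738
f*(-2.0855) = (y-b)^2/(4a) = (-2.0855 - 6)^2/(4*6)
= 65.3753/24 = 2.724


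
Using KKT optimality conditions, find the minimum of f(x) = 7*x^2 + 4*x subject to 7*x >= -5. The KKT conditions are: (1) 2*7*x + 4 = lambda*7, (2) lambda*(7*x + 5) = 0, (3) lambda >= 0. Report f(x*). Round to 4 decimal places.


Step 1: Try lambda = 0 (constraint inactive).
Stationarity: 2*7*x + 4 = 0
x* = -4/(2*7) = -2/7 = -0.2857 (rounded; the exact value -2/7 is used below)
Check constraint: 7*-0.2857 = -1.9999 >= -5 -- satisfied.
Step 2: Compute optimal value.
f(x*) = 7*(-2/7)^2 + 4*(-2/7) = -0.5714


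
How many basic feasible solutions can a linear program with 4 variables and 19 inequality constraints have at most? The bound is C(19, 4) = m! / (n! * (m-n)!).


Each vertex corresponds to some choice of n active constraints out of m, so the number of vertices is at most C(m, n) = m! / (n!(m-n)!).
m = 19, n = 4
Numerator: 19 * 18 * 17 * 16
Denominator: 4! = 24
C(19, 4) = 3876


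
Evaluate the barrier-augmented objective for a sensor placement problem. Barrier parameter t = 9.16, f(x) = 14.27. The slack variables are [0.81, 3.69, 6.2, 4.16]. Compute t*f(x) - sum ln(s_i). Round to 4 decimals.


Step 1: Compute log-barrier.
ln values: [-0.2107, 1.3056, 1.8245, 1.4255]
phi = -(-0.2107 + 1.3056 + 1.8245 + 1.4255) = -4.345
Step 2: Compute augmented objective.
t*f(x) = 9.16*14.27 = 130.7132
Total = 130.7132 - 4.345 = 126.3682


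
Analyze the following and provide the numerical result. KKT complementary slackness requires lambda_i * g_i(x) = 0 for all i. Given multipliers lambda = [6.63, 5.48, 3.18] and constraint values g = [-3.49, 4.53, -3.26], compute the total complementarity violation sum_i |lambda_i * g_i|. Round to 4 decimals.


KKT complementary slackness check:
lambda_1 * g_1 = 6.63 * -3.49 = -23.1387
lambda_2 * g_2 = 5.48 * 4.53 = 24.8244
lambda_3 * g_3 = 3.18 * -3.26 = -10.3668
Total violation = 23.1387 + 24.8244 + 10.3668 = 58.3299


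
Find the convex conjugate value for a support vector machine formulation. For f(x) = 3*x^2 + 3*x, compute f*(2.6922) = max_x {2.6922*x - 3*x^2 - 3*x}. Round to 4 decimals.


f*(y) = sup_x {y*x - a*x^2 - b*x} = sup_x {(y-b)*x - a*x^2}
FOC: (y - b) - 2a*x = 0 => x* = (y - b)/(2a)
x* = (2.6922 - 3)/(2*3) = -0.0513
f*(2.6922) = (y-b)^2/(4a) = (2.6922 - 3)^2/(4*3)
= 0.0947/12 = 0.0079


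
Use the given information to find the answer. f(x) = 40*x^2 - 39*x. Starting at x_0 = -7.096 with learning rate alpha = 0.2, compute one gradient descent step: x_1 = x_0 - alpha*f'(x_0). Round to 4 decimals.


We compute the gradient at x_0 and apply the update.
f'(x) = 80*x - 39
f'(-7.096) = 80*-7.096 - 39 = -606.68
x_1 = -7.096 - 0.2*-606.68 = 114.24


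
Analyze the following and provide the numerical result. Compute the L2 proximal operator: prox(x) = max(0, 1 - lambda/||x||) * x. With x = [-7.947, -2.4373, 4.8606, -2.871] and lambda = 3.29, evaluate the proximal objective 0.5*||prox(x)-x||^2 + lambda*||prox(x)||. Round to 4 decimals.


Step 1: Compute ||x||.
||x|| = 10.0481
Step 2: Compute scaling factor.
scale = max(0, 1 - 3.29/10.0481) = 0.6726
Step 3: prox(x) = [-5.3449, -1.6393, 3.2691, -1.931]
||prox(x)|| = 6.7581
Step 4: Proximal objective.
0.5*||prox-x||^2 = 5.4121
lambda*||prox|| = 22.2341
Total = 27.646


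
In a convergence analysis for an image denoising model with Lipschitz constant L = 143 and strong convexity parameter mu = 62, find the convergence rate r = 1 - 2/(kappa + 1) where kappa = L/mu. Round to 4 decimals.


Step 1: Compute the condition number.
kappa = L/mu = 143/62 = 2.3065
Step 2: Compute the convergence rate.
r = 1 - 2/(kappa + 1) = 1 - 2*mu/(L + mu) = (L - mu)/(L + mu) = 81/205 = 0.3951


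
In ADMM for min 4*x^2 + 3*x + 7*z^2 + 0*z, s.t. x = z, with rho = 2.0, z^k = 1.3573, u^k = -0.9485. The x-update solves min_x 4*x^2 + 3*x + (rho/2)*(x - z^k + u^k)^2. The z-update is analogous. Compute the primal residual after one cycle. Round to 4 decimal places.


ADMM iteration with rho = 2.0, z^k = 1.3573, u^k = -0.9485
Step 1: x-update.
Minimize 4*x^2 + 3*x + (2.0/2)*(x - 1.3573 - 0.9485)^2
FOC: (2*4 + 2.0)*x = -3 + 2.0*(1.3573 + 0.9485)
x^{k+1} = 0.1612
Step 2: z-update.
Minimize 7*z^2 + 0*z + (2.0/2)*(0.1612 - z - 0.9485)^2
FOC: (2*7 + 2.0)*z = 0 + 2.0*(0.1612 - 0.9485)
z^{k+1} = -0.0984
Step 3: u-update.
u^{k+1} = -0.9485 + 0.1612 + 0.0984 = -0.6889
Step 4: Primal residual = |0.1612 + 0.0984| = 0.2596


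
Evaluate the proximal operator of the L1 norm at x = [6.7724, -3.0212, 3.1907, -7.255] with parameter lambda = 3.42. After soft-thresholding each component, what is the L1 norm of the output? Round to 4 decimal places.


Soft-thresholding with lambda = 3.42:
prox(6.7724) = sign(6.7724)*max(|6.7724| - 3.42, 0) = 3.3524
prox(-3.0212) = sign(-3.0212)*max(|-3.0212| - 3.42, 0) = 0.0
prox(3.1907) = sign(3.1907)*max(|3.1907| - 3.42, 0) = 0.0
prox(-7.255) = sign(-7.255)*max(|-7.255| - 3.42, 0) = -3.835
prox(x) = [3.3524, 0.0, 0.0, -3.835]
||prox(x)||_1 = 3.3524 + 0.0 + 0.0 + 3.835 = 7.1874


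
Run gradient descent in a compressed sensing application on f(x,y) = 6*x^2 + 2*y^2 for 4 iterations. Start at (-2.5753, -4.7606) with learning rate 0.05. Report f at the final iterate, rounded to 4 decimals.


Gradient descent on f(x,y) = 6*x^2 + 2*y^2.
Starting point: (-2.5753, -4.7606), alpha = 0.05
Step 1: grad_x = 2*6*-2.5753 = -30.9036, grad_y = 2*2*-4.7606 = -19.0424
  x_1 = -2.5753 - 0.05*-30.9036 = -1.0301
  y_1 = -4.7606 - 0.05*-19.0424 = -3.8085
Step 2: grad_x = 2*6*-1.0301 = -12.3614, grad_y = 2*2*-3.8085 = -15.2339
  x_2 = -1.0301 - 0.05*-12.3614 = -0.412
  y_2 = -3.8085 - 0.05*-15.2339 = -3.0468
Step 3: grad_x = 2*6*-0.412 = -4.9446, grad_y = 2*2*-3.0468 = -12.1871
  x_3 = -0.412 - 0.05*-4.9446 = -0.1648
  y_3 = -3.0468 - 0.05*-12.1871 = -2.4374
Step 4: grad_x = 2*6*-0.1648 = -1.9778, grad_y = 2*2*-2.4374 = -9.7497
  x_4 = -0.1648 - 0.05*-1.9778 = -0.0659
  y_4 = -2.4374 - 0.05*-9.7497 = -1.9499
f(-0.0659, -1.9499) = 6*(-0.0659)^2 + 2*(-1.9499)^2 = 7.6306


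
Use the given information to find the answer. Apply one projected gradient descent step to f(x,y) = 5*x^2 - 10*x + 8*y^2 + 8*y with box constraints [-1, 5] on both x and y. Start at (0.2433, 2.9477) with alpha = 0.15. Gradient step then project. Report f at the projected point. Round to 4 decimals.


Step 1: Compute gradient at (0.2433, 2.9477).
grad_x = 2*5*0.2433 - 10 = -7.567
grad_y = 2*8*2.9477 + 8 = 55.1632
Step 2: Gradient step.
x_raw = 0.2433 - 0.15*-7.567 = 1.3784
y_raw = 2.9477 - 0.15*55.1632 = -5.3268
Step 3: Project onto [-1, 5].
x_proj = clip(1.3784) = 1.3784
y_proj = clip(-5.3268) = -1.0
Step 4: Evaluate f.
f(1.3784, -1.0) = -4.2843


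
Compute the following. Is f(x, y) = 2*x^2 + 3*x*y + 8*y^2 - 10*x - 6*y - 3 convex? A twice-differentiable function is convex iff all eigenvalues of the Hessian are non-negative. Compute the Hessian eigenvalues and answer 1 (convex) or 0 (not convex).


The Hessian of f(x,y) = 2*x^2 + 3*x*y + 8*y^2 - 10*x - 6*y - 3 is:
H = [[4, 3], [3, 16]]
Trace = 4 + 16 = 20
Determinant = 4*16 - (3)^2 = 55
Discriminant = (20)^2 - 4*55 = 180.0
Eigenvalues: lambda_1 = 3.2918, lambda_2 = 16.7082
The function is convex.

1


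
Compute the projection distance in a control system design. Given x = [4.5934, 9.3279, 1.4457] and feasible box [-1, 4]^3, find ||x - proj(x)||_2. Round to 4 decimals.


Project each component onto [-1, 4].
clip(4.5934) = 4.0, clip(9.3279) = 4.0, clip(1.4457) = 1.4457
Projection = [4.0, 4.0, 1.4457]
Squared diffs: [0.3521, 28.3865, 0.0]
Distance = sqrt(28.7386) = 5.3608


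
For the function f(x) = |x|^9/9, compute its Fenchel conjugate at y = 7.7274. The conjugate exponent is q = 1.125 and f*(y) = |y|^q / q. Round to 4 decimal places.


The conjugate exponent q satisfies 1/p + 1/q = 1.
p = 9, so q = 9/(9 - 1) = 1.125
|y|^q = 7.7274^1.125 = 9.9779
f*(7.7274) = 9.9779 / 1.125 = 8.8692


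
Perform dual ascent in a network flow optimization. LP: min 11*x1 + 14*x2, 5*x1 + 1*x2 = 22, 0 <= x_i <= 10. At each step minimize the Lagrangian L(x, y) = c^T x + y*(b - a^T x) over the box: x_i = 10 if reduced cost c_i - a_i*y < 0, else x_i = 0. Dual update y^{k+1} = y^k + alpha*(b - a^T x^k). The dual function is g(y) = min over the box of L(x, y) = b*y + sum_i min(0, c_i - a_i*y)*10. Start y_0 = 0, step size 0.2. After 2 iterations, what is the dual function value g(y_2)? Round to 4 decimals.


Dual ascent for LP: min 11*x1 + 14*x2, 5*x1 + 1*x2 = 22, 0 <= x_i <= 10
Step 1: y^k = 0.0, reduced costs: (11.0, 14.0)
  x^k = (0.0, 0.0), subgradient = b - a^T x = 22.0
  y^{k+1} = 0.0 + 0.2*22.0 = 4.4
Step 2: y^k = 4.4, reduced costs: (-11.0, 9.6)
  x^k = (10.0, 0.0), subgradient = b - a^T x = -28.0
  y^{k+1} = 4.4 + 0.2*-28.0 = -1.2
Dual objective at y_2 = -1.2: reduced costs (17.0, 15.2), box minimizer x = (0.0, 0.0)
g(y_2) = b*y + (c1 - a1*y)*x1 + (c2 - a2*y)*x2 = 22*(-1.2) + 17.0*0.0 + 15.2*0.0 = -26.4 + 0.0 + 0.0 = -26.4


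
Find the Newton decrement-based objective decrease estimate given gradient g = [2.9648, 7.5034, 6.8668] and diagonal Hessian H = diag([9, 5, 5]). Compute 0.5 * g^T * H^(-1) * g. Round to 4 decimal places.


Step 1: H is diagonal, so H^(-1) * g = [0.3294, 1.5007, 1.3734].
Step 2: g^T H^(-1) g = sum_i g_i^2 / H_ii
  = (2.9648)^2/9 + (7.5034)^2/5 + (6.8668)^2/5
  = 0.9767 + 11.2602 + 9.4306 = 21.6675
Step 3: Objective decrease = 0.5 * g^T H^(-1) g = 10.8337


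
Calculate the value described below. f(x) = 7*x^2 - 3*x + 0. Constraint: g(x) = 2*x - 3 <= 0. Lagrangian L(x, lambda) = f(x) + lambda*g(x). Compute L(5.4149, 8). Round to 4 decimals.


Step 1: Evaluate f(x).
f(5.4149) = 7*5.4149^2 - 3*5.4149 + 0 = 189.0033
Step 2: Evaluate g(x).
g(5.4149) = 2*5.4149 - 3 = 7.8298
Step 3: Compute Lagrangian.
L = 189.0033 + 8*7.8298 = 251.6417


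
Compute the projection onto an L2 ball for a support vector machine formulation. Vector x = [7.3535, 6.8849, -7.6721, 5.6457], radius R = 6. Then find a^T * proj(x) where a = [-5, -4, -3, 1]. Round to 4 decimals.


Step 1: Compute ||x|| (intermediates to 6 decimals).
||x|| = sqrt(7.3535^2 + 6.8849^2 + (-7.6721)^2 + 5.6457^2) = 13.864013
Step 2: Project.
Since ||x|| > R, scale = R/||x|| = 6/13.864013 = 0.432775, proj(x) = scale * x
proj(x) = [3.182411, 2.979613, -3.320293, 2.443318]
Step 3: Dot product.
a^T * proj(x) = -5*3.182411 - 4*2.979613 - 3*(-3.320293) + 1*2.443318 = -15.4263


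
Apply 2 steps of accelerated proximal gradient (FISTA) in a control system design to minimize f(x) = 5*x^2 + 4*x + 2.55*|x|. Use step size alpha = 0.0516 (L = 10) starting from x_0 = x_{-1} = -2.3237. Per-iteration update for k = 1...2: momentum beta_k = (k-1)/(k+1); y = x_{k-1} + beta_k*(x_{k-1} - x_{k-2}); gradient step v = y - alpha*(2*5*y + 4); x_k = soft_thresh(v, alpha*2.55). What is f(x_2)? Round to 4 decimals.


FISTA on f(x) = 5*x^2 + 4*x + 2.55*|x|
L = 10, alpha = 0.0516
Iteration 1: beta = 0.0, y = -2.3237 + 0.0*(-2.3237 + 2.3237) = -2.3237
  grad(y) = -19.237, v = y - alpha*grad = -1.3311
  prox(v) = soft_thresh(-1.3311, 0.1316) = -1.1995
Iteration 2: beta = 0.3333, y = -1.1995 + 0.3333*(-1.1995 + 2.3237) = -0.8248
  grad(y) = -4.2475, v = y - alpha*grad = -0.6056
  prox(v) = soft_thresh(-0.6056, 0.1316) = -0.474
f(x_2) = 5*(-0.474)^2 + 4*(-0.474) + 2.55*|-0.474| = 0.4361


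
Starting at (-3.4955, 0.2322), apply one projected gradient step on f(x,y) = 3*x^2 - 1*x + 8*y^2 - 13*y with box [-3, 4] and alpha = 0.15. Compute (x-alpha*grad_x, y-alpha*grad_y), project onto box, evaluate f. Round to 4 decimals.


Step 1: Compute gradient at (-3.4955, 0.2322).
grad_x = 2*3*-3.4955 - 1 = -21.973
grad_y = 2*8*0.2322 - 13 = -9.2848
Step 2: Gradient step.
x_raw = -3.4955 - 0.15*-21.973 = -0.1996
y_raw = 0.2322 - 0.15*-9.2848 = 1.6249
Step 3: Project onto [-3, 4].
x_proj = clip(-0.1996) = -0.1996
y_proj = clip(1.6249) = 1.6249
Step 4: Evaluate f.
f(-0.1996, 1.6249) = 0.318


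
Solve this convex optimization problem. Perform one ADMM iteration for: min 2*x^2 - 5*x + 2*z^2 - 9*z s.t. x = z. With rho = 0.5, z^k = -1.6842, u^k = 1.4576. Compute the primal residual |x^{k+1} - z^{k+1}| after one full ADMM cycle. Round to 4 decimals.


ADMM iteration with rho = 0.5, z^k = -1.6842, u^k = 1.4576
Step 1: x-update.
Minimize 2*x^2 - 5*x + (0.5/2)*(x + 1.6842 + 1.4576)^2
FOC: (2*2 + 0.5)*x = 5 + 0.5*(-1.6842 - 1.4576)
x^{k+1} = 0.762
Step 2: z-update.
Minimize 2*z^2 - 9*z + (0.5/2)*(0.762 - z + 1.4576)^2
FOC: (2*2 + 0.5)*z = 9 + 0.5*(0.762 + 1.4576)
z^{k+1} = 2.2466
Step 3: u-update.
u^{k+1} = 1.4576 + 0.762 - 2.2466 = -0.027
Step 4: Primal residual = |0.762 - 2.2466| = 1.4846


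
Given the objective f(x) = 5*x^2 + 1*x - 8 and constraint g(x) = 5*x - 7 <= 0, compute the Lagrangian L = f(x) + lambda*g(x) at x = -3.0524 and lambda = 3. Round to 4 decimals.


Step 1: Evaluate f(x).
f(-3.0524) = 5*(-3.0524)^2 + 1*(-3.0524) - 8 = 35.5333
Step 2: Evaluate g(x).
g(-3.0524) = 5*-3.0524 - 7 = -22.262
Step 3: Compute Lagrangian.
L = 35.5333 + 3*-22.262 = -31.2527


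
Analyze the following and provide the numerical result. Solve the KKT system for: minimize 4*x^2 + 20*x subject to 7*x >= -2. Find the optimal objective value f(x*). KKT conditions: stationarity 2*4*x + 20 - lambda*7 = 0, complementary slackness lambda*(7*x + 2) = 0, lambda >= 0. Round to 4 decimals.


Step 1: Try lambda = 0 (constraint inactive).
x_unc = -20/(2*4) = -2.5
Check: 7*-2.5 = -17.5 < -2 -- violated!
Step 2: Constraint must be active: 7*x = -2
x* = -2/7 = -0.2857 (rounded; the exact value -2/7 is used below)
lambda = (2*4*(-2/7) + 20)/7 = 2.5306
Step 3: Compute optimal value.
f(x*) = 4*(-2/7)^2 + 20*(-2/7) = -5.3878


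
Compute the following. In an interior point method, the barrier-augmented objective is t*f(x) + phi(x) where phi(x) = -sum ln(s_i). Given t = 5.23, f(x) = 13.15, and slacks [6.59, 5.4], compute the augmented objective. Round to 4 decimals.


Step 1: Compute log-barrier.
ln values: [1.8856, 1.6864]
phi = -(1.8856 + 1.6864) = -3.572
Step 2: Compute augmented objective.
t*f(x) = 5.23*13.15 = 68.7745
Total = 68.7745 - 3.572 = 65.2025


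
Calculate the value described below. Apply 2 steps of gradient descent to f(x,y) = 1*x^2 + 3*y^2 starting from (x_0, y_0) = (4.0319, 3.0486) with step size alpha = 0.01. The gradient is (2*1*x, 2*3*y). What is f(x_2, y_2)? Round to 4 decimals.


Gradient descent on f(x,y) = 1*x^2 + 3*y^2.
Starting point: (4.0319, 3.0486), alpha = 0.01
Step 1: grad_x = 2*1*4.0319 = 8.0638, grad_y = 2*3*3.0486 = 18.2916
  x_1 = 4.0319 - 0.01*8.0638 = 3.9513
  y_1 = 3.0486 - 0.01*18.2916 = 2.8657
Step 2: grad_x = 2*1*3.9513 = 7.9025, grad_y = 2*3*2.8657 = 17.1941
  x_2 = 3.9513 - 0.01*7.9025 = 3.8722
  y_2 = 2.8657 - 0.01*17.1941 = 2.6937
f(3.8722, 2.6937) = 1*3.8722^2 + 3*2.6937^2 = 36.763


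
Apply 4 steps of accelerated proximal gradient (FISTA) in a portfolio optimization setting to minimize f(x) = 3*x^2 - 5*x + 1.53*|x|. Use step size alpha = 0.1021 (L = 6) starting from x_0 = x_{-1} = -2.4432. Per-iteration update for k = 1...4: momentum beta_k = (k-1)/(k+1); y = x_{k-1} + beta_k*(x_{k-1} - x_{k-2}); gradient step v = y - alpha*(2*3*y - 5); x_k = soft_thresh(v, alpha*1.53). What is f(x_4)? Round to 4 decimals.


FISTA on f(x) = 3*x^2 - 5*x + 1.53*|x|
L = 6, alpha = 0.1021
Iteration 1: beta = 0.0, y = -2.4432 + 0.0*(-2.4432 + 2.4432) = -2.4432
  grad(y) = -19.6592, v = y - alpha*grad = -0.436
  prox(v) = soft_thresh(-0.436, 0.1562) = -0.2798
Iteration 2: beta = 0.3333, y = -0.2798 + 0.3333*(-0.2798 + 2.4432) = 0.4414
  grad(y) = -2.3519, v = y - alpha*grad = 0.6815
  prox(v) = soft_thresh(0.6815, 0.1562) = 0.5253
Iteration 3: beta = 0.5, y = 0.5253 + 0.5*(0.5253 + 0.2798) = 0.9278
  grad(y) = 0.5668, v = y - alpha*grad = 0.8699
  prox(v) = soft_thresh(0.8699, 0.1562) = 0.7137
Iteration 4: beta = 0.6, y = 0.7137 + 0.6*(0.7137 - 0.5253) = 0.8268
  grad(y) = -0.0393, v = y - alpha*grad = 0.8308
  prox(v) = soft_thresh(0.8308, 0.1562) = 0.6746
f(x_4) = 3*0.6746^2 - 5*0.6746 + 1.53*|0.6746| = -0.9756


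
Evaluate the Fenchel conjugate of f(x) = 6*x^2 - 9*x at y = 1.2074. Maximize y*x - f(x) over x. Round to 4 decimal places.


f*(y) = sup_x {y*x - a*x^2 - b*x} = sup_x {(y-b)*x - a*x^2}
FOC: (y - b) - 2a*x = 0 => x* = (y - b)/(2a)
x* = (1.2074 + 9)/(2*6) = 0.8506
f*(1.2074) = (y-b)^2/(4a) = (1.2074 + 9)^2/(4*6)
= 104.191/24 = 4.3413


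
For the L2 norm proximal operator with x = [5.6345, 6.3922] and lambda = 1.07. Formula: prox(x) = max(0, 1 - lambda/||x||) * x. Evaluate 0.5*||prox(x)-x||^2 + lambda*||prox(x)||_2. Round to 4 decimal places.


Step 1: Compute ||x||.
||x|| = 8.521
Step 2: Compute scaling factor.
scale = max(0, 1 - 1.07/8.521) = 0.8744
Step 3: prox(x) = [4.927, 5.5895]
||prox(x)|| = 7.451
Step 4: Proximal objective.
0.5*||prox-x||^2 = 0.5725
lambda*||prox|| = 7.9726
Total = 8.545


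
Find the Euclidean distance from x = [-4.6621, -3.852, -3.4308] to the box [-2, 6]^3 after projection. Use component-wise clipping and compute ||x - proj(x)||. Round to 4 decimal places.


Project each component onto [-2, 6].
clip(-4.6621) = -2.0, clip(-3.852) = -2.0, clip(-3.4308) = -2.0
Projection = [-2.0, -2.0, -2.0]
Squared diffs: [7.0868, 3.4299, 2.0472]
Distance = sqrt(12.5639) = 3.5446


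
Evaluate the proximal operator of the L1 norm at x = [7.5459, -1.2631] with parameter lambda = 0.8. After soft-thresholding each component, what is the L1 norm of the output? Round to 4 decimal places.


Soft-thresholding with lambda = 0.8:
prox(7.5459) = sign(7.5459)*max(|7.5459| - 0.8, 0) = 6.7459
prox(-1.2631) = sign(-1.2631)*max(|-1.2631| - 0.8, 0) = -0.4631
prox(x) = [6.7459, -0.4631]
||prox(x)||_1 = 6.7459 + 0.4631 = 7.209


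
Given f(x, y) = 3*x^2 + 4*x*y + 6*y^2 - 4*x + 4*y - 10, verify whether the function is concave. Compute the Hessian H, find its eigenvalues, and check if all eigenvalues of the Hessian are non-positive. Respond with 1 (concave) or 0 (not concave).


The Hessian of f(x,y) = 3*x^2 + 4*x*y + 6*y^2 - 4*x + 4*y - 10 is:
H = [[6, 4], [4, 12]]
Trace = 6 + 12 = 18
Determinant = 6*12 - (4)^2 = 56
Discriminant = (18)^2 - 4*56 = 100.0
Eigenvalues: lambda_1 = 4.0, lambda_2 = 14.0
The function is not concave.

0


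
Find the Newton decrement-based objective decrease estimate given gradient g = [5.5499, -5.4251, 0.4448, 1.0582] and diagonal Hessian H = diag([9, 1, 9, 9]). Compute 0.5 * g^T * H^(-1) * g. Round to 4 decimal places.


Step 1: H is diagonal, so H^(-1) * g = [0.6167, -5.4251, 0.0494, 0.1176].
Step 2: g^T H^(-1) g = sum_i g_i^2 / H_ii
  = (5.5499)^2/9 + (-5.4251)^2/1 + (0.4448)^2/9 + (1.0582)^2/9
  = 3.4224 + 29.4317 + 0.022 + 0.1244 = 33.0005
Step 3: Objective decrease = 0.5 * g^T H^(-1) g = 16.5002


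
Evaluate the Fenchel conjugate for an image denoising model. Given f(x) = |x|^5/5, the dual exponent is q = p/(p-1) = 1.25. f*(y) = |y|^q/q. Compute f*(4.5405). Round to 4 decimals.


The conjugate exponent q satisfies 1/p + 1/q = 1.
p = 5, so q = 5/(5 - 1) = 1.25
|y|^q = 4.5405^1.25 = 6.628
f*(4.5405) = 6.628 / 1.25 = 5.3024


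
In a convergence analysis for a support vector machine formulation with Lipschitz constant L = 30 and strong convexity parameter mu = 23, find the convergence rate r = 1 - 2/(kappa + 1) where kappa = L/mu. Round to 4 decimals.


Step 1: Compute the condition number.
kappa = L/mu = 30/23 = 1.3043
Step 2: Compute the convergence rate.
r = 1 - 2/(kappa + 1) = 1 - 2*mu/(L + mu) = (L - mu)/(L + mu) = 7/53 = 0.1321


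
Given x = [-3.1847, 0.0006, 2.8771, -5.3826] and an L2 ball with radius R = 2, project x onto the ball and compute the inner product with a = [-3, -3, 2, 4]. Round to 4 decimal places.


Step 1: Compute ||x|| (intermediates to 6 decimals).
||x|| = sqrt((-3.1847)^2 + 0.0006^2 + 2.8771^2 + (-5.3826)^2) = 6.884214
Step 2: Project.
Since ||x|| > R, scale = R/||x|| = 2/6.884214 = 0.29052, proj(x) = scale * x
proj(x) = [-0.925219, 0.000174, 0.835855, -1.563753]
Step 3: Dot product.
a^T * proj(x) = -3*(-0.925219) - 3*0.000174 + 2*0.835855 + 4*(-1.563753) = -1.8082


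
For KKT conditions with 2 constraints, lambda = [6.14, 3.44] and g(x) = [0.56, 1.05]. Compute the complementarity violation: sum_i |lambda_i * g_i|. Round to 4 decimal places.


KKT complementary slackness check:
lambda_1 * g_1 = 6.14 * 0.56 = 3.4384
lambda_2 * g_2 = 3.44 * 1.05 = 3.612
Total violation = 3.4384 + 3.612 = 7.0504


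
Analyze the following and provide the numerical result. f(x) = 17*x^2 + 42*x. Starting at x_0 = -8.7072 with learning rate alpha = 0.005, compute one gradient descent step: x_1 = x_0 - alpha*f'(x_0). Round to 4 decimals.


We compute the gradient at x_0 and apply the update.
f'(x) = 34*x + 42
f'(-8.7072) = 34*-8.7072 + 42 = -254.0448
x_1 = -8.7072 - 0.005*-254.0448 = -7.437


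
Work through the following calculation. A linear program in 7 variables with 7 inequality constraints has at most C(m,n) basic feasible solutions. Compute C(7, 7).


Each vertex corresponds to some choice of n active constraints out of m, so the number of vertices is at most C(m, n) = m! / (n!(m-n)!).
m = 7, n = 7
Numerator: 7 * 6 * 5 * 4 * 3 * 2 * 1
Denominator: 7! = 5040
C(7, 7) = 1


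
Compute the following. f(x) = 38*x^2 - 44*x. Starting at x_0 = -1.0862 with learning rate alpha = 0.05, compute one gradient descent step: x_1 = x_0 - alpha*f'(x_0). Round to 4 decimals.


We compute the gradient at x_0 and apply the update.
f'(x) = 76*x - 44
f'(-1.0862) = 76*-1.0862 - 44 = -126.5512
x_1 = -1.0862 - 0.05*-126.5512 = 5.2414


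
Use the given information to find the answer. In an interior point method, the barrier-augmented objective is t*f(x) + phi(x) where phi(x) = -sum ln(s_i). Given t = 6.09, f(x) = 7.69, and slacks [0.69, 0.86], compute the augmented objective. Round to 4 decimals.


Step 1: Compute log-barrier.
ln values: [-0.3711, -0.1508]
phi = -(-0.3711 - 0.1508) = 0.5219
Step 2: Compute augmented objective.
t*f(x) = 6.09*7.69 = 46.8321
Total = 46.8321 + 0.5219 = 47.354


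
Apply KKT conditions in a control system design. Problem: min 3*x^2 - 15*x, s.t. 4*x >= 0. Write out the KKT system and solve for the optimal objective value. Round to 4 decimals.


Step 1: Try lambda = 0 (constraint inactive).
Stationarity: 2*3*x - 15 = 0
x* = 15/(2*3) = 2.5
Check constraint: 4*2.5 = 10.0 >= 0 -- satisfied.
Step 2: Compute optimal value.
f(x*) = 3*2.5^2 - 15*2.5 = -18.75


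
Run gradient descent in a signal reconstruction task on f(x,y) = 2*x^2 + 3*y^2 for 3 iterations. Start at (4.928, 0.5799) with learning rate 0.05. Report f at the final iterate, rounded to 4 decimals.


Gradient descent on f(x,y) = 2*x^2 + 3*y^2.
Starting point: (4.928, 0.5799), alpha = 0.05
Step 1: grad_x = 2*2*4.928 = 19.712, grad_y = 2*3*0.5799 = 3.4794
  x_1 = 4.928 - 0.05*19.712 = 3.9424
  y_1 = 0.5799 - 0.05*3.4794 = 0.4059
Step 2: grad_x = 2*2*3.9424 = 15.7696, grad_y = 2*3*0.4059 = 2.4356
  x_2 = 3.9424 - 0.05*15.7696 = 3.1539
  y_2 = 0.4059 - 0.05*2.4356 = 0.2842
Step 3: grad_x = 2*2*3.1539 = 12.6157, grad_y = 2*3*0.2842 = 1.7049
  x_3 = 3.1539 - 0.05*12.6157 = 2.5231
  y_3 = 0.2842 - 0.05*1.7049 = 0.1989
f(2.5231, 0.1989) = 2*2.5231^2 + 3*0.1989^2 = 12.8511


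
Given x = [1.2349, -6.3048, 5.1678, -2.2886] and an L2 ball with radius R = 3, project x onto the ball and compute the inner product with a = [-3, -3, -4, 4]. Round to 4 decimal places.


Step 1: Compute ||x|| (intermediates to 6 decimals).
||x|| = sqrt(1.2349^2 + (-6.3048)^2 + 5.1678^2 + (-2.2886)^2) = 8.556829
Step 2: Project.
Since ||x|| > R, scale = R/||x|| = 3/8.556829 = 0.350597, proj(x) = scale * x
proj(x) = [0.432952, -2.210444, 1.811815, -0.802376]
Step 3: Dot product.
a^T * proj(x) = -3*0.432952 - 3*(-2.210444) - 4*1.811815 + 4*(-0.802376) = -5.1243


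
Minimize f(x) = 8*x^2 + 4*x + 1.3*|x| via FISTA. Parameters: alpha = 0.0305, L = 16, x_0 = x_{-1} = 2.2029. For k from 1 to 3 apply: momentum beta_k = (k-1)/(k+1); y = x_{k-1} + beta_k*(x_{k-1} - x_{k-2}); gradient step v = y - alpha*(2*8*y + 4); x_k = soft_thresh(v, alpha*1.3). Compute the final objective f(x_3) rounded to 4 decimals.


FISTA on f(x) = 8*x^2 + 4*x + 1.3*|x|
L = 16, alpha = 0.0305
Iteration 1: beta = 0.0, y = 2.2029 + 0.0*(2.2029 - 2.2029) = 2.2029
  grad(y) = 39.2464, v = y - alpha*grad = 1.0059
  prox(v) = soft_thresh(1.0059, 0.0397) = 0.9662
Iteration 2: beta = 0.3333, y = 0.9662 + 0.3333*(0.9662 - 2.2029) = 0.554
  grad(y) = 12.8642, v = y - alpha*grad = 0.1617
  prox(v) = soft_thresh(0.1617, 0.0397) = 0.122
Iteration 3: beta = 0.5, y = 0.122 + 0.5*(0.122 - 0.9662) = -0.3001
  grad(y) = -0.8018, v = y - alpha*grad = -0.2757
  prox(v) = soft_thresh(-0.2757, 0.0397) = -0.236
f(x_3) = 8*(-0.236)^2 + 4*(-0.236) + 1.3*|-0.236| = -0.1916


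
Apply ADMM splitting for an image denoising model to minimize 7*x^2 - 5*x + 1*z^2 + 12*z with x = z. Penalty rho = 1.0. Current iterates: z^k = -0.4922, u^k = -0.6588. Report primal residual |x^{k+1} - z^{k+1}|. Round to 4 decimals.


ADMM iteration with rho = 1.0, z^k = -0.4922, u^k = -0.6588
Step 1: x-update.
Minimize 7*x^2 - 5*x + (1.0/2)*(x + 0.4922 - 0.6588)^2
FOC: (2*7 + 1.0)*x = 5 + 1.0*(-0.4922 + 0.6588)
x^{k+1} = 0.3444
Step 2: z-update.
Minimize 1*z^2 + 12*z + (1.0/2)*(0.3444 - z - 0.6588)^2
FOC: (2*1 + 1.0)*z = -12 + 1.0*(0.3444 - 0.6588)
z^{k+1} = -4.1048
Step 3: u-update.
u^{k+1} = -0.6588 + 0.3444 + 4.1048 = 3.7904
Step 4: Primal residual = |0.3444 + 4.1048| = 4.4492


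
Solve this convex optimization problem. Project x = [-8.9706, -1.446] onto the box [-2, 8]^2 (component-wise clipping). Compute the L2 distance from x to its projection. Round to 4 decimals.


Project each component onto [-2, 8].
clip(-8.9706) = -2.0, clip(-1.446) = -1.446
Projection = [-2.0, -1.446]
Squared diffs: [48.5893, 0.0]
Distance = sqrt(48.5893) = 6.9706


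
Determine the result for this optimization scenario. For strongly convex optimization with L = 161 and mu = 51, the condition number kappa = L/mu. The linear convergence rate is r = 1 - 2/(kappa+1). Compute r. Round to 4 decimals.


Step 1: Compute the condition number.
kappa = L/mu = 161/51 = 3.1569
Step 2: Compute the convergence rate.
r = 1 - 2/(kappa + 1) = 1 - 2*mu/(L + mu) = (L - mu)/(L + mu) = 110/212 = 0.5189


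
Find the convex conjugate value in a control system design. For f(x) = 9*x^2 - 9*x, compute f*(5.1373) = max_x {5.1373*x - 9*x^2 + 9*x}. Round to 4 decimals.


f*(y) = sup_x {y*x - a*x^2 - b*x} = sup_x {(y-b)*x - a*x^2}
FOC: (y - b) - 2a*x = 0 => x* = (y - b)/(2a)
x* = (5.1373 + 9)/(2*9) = 0.7854
f*(5.1373) = (y-b)^2/(4a) = (5.1373 + 9)^2/(4*9)
= 199.8633/36 = 5.5518


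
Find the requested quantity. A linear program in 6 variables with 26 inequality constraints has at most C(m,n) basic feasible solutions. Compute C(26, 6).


Each vertex corresponds to some choice of n active constraints out of m, so the number of vertices is at most C(m, n) = m! / (n!(m-n)!).
m = 26, n = 6
Numerator: 26 * 25 * 24 * 23 * 22 * 21
Denominator: 6! = 720
C(26, 6) = 230230


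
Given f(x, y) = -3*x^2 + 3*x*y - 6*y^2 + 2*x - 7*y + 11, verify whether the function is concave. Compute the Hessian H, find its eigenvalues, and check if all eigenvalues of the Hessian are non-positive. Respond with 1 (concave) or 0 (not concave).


The Hessian of f(x,y) = -3*x^2 + 3*x*y - 6*y^2 + 2*x - 7*y + 11 is:
H = [[-6, 3], [3, -12]]
Trace = -6 - 12 = -18
Determinant = -6*-12 - (3)^2 = 63
Discriminant = (-18)^2 - 4*63 = 72.0
Eigenvalues: lambda_1 = -13.2426, lambda_2 = -4.7574
The function is concave.

1


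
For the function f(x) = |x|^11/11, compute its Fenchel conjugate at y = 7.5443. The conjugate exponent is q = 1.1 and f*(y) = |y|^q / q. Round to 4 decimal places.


The conjugate exponent q satisfies 1/p + 1/q = 1.
p = 11, so q = 11/(11 - 1) = 1.1
|y|^q = 7.5443^1.1 = 9.2338
f*(7.5443) = 9.2338 / 1.1 = 8.3944


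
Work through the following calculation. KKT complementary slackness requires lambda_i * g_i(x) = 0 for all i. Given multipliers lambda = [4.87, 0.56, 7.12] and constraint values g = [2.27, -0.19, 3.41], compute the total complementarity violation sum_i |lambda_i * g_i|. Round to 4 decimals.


KKT complementary slackness check:
lambda_1 * g_1 = 4.87 * 2.27 = 11.0549
lambda_2 * g_2 = 0.56 * -0.19 = -0.1064
lambda_3 * g_3 = 7.12 * 3.41 = 24.2792
Total violation = 11.0549 + 0.1064 + 24.2792 = 35.4405


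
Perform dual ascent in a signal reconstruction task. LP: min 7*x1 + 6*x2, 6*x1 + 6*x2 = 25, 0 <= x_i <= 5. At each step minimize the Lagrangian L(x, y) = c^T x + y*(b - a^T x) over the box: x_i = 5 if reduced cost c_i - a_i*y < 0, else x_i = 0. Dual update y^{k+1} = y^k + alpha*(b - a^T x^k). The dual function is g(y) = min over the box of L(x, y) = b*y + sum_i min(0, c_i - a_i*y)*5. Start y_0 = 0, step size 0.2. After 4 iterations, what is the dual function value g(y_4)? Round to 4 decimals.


Dual ascent for LP: min 7*x1 + 6*x2, 6*x1 + 6*x2 = 25, 0 <= x_i <= 5
Step 1: y^k = 0.0, reduced costs: (7.0, 6.0)
  x^k = (0.0, 0.0), subgradient = b - a^T x = 25.0
  y^{k+1} = 0.0 + 0.2*25.0 = 5.0
Step 2: y^k = 5.0, reduced costs: (-23.0, -24.0)
  x^k = (5.0, 5.0), subgradient = b - a^T x = -35.0
  y^{k+1} = 5.0 + 0.2*-35.0 = -2.0
Step 3: y^k = -2.0, reduced costs: (19.0, 18.0)
  x^k = (0.0, 0.0), subgradient = b - a^T x = 25.0
  y^{k+1} = -2.0 + 0.2*25.0 = 3.0
Step 4: y^k = 3.0, reduced costs: (-11.0, -12.0)
  x^k = (5.0, 5.0), subgradient = b - a^T x = -35.0
  y^{k+1} = 3.0 + 0.2*-35.0 = -4.0
Dual objective at y_4 = -4.0: reduced costs (31.0, 30.0), box minimizer x = (0.0, 0.0)
g(y_4) = b*y + (c1 - a1*y)*x1 + (c2 - a2*y)*x2 = 25*(-4.0) + 31.0*0.0 + 30.0*0.0 = -100.0 + 0.0 + 0.0 = -100.0


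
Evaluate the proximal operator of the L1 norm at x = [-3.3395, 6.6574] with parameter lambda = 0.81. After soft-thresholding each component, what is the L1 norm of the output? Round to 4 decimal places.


Soft-thresholding with lambda = 0.81:
prox(-3.3395) = sign(-3.3395)*max(|-3.3395| - 0.81, 0) = -2.5295
prox(6.6574) = sign(6.6574)*max(|6.6574| - 0.81, 0) = 5.8474
prox(x) = [-2.5295, 5.8474]
||prox(x)||_1 = 2.5295 + 5.8474 = 8.3769


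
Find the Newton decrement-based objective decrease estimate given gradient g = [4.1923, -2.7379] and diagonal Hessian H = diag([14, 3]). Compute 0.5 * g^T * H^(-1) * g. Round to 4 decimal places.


Step 1: H is diagonal, so H^(-1) * g = [0.2995, -0.9126].
Step 2: g^T H^(-1) g = sum_i g_i^2 / H_ii
  = (4.1923)^2/14 + (-2.7379)^2/3
  = 1.2554 + 2.4987 = 3.7541
Step 3: Objective decrease = 0.5 * g^T H^(-1) g = 1.877


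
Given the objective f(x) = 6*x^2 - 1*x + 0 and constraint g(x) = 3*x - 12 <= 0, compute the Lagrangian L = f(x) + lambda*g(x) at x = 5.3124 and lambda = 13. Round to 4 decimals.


Step 1: Evaluate f(x).
f(5.3124) = 6*5.3124^2 - 1*5.3124 + 0 = 164.0172
Step 2: Evaluate g(x).
g(5.3124) = 3*5.3124 - 12 = 3.9372
Step 3: Compute Lagrangian.
L = 164.0172 + 13*3.9372 = 215.2008


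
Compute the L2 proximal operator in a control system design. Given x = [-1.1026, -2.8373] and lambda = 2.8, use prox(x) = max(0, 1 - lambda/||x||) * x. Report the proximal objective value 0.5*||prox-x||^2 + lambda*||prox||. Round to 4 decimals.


Step 1: Compute ||x||.
||x|| = 3.044
Step 2: Compute scaling factor.
scale = max(0, 1 - 2.8/3.044) = 0.0802
Step 3: prox(x) = [-0.0884, -0.2274]
||prox(x)|| = 0.244
Step 4: Proximal objective.
0.5*||prox-x||^2 = 3.92
lambda*||prox|| = 0.6832
Total = 4.6032


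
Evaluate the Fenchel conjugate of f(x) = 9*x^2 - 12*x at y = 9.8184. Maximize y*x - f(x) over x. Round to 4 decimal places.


f*(y) = sup_x {y*x - a*x^2 - b*x} = sup_x {(y-b)*x - a*x^2}
FOC: (y - b) - 2a*x = 0 => x* = (y - b)/(2a)
x* = (9.8184 + 12)/(2*9) = 1.2121
f*(9.8184) = (y-b)^2/(4a) = (9.8184 + 12)^2/(4*9)
= 476.0426/36 = 13.2234


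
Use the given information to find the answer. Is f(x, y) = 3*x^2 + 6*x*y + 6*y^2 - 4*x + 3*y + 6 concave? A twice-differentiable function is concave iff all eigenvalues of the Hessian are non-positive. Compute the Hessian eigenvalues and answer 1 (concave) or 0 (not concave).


The Hessian of f(x,y) = 3*x^2 + 6*x*y + 6*y^2 - 4*x + 3*y + 6 is:
H = [[6, 6], [6, 12]]
Trace = 6 + 12 = 18
Determinant = 6*12 - (6)^2 = 36
Discriminant = (18)^2 - 4*36 = 180.0
Eigenvalues: lambda_1 = 2.2918, lambda_2 = 15.7082
The function is not concave.

0


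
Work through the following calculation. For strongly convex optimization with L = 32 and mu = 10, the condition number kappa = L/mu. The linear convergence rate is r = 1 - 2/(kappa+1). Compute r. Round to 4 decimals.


Step 1: Compute the condition number.
kappa = L/mu = 32/10 = 3.2
Step 2: Compute the convergence rate.
r = 1 - 2/(kappa + 1) = 1 - 2*mu/(L + mu) = (L - mu)/(L + mu) = 22/42 = 0.5238


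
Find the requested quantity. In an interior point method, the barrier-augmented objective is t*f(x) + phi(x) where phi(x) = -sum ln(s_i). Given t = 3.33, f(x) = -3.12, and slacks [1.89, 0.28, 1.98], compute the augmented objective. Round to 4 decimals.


Step 1: Compute log-barrier.
ln values: [0.6366, -1.273, 0.6831]
phi = -(0.6366 - 1.273 + 0.6831) = -0.0467
Step 2: Compute augmented objective.
t*f(x) = 3.33*-3.12 = -10.3896
Total = -10.3896 - 0.0467 = -10.4363


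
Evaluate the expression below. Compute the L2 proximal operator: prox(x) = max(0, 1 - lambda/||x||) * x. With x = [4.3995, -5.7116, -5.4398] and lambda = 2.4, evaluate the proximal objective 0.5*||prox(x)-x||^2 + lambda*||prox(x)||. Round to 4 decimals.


Step 1: Compute ||x||.
||x|| = 9.0316
Step 2: Compute scaling factor.
scale = max(0, 1 - 2.4/9.0316) = 0.7343
Step 3: prox(x) = [3.2304, -4.1938, -3.9943]
||prox(x)|| = 6.6316
Step 4: Proximal objective.
0.5*||prox-x||^2 = 2.88
lambda*||prox|| = 15.9158
Total = 18.7958


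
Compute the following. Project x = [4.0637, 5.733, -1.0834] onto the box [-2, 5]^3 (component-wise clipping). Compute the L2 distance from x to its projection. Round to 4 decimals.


Project each component onto [-2, 5].
clip(4.0637) = 4.0637, clip(5.733) = 5.0, clip(-1.0834) = -1.0834
Projection = [4.0637, 5.0, -1.0834]
Squared diffs: [0.0, 0.5373, 0.0]
Distance = sqrt(0.5373) = 0.733


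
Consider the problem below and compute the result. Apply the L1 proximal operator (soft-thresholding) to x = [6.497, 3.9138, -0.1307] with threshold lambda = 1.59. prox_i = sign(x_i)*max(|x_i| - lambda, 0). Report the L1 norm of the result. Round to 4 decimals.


Soft-thresholding with lambda = 1.59:
prox(6.497) = sign(6.497)*max(|6.497| - 1.59, 0) = 4.907
prox(3.9138) = sign(3.9138)*max(|3.9138| - 1.59, 0) = 2.3238
prox(-0.1307) = sign(-0.1307)*max(|-0.1307| - 1.59, 0) = 0.0
prox(x) = [4.907, 2.3238, 0.0]
||prox(x)||_1 = 4.907 + 2.3238 + 0.0 = 7.2308


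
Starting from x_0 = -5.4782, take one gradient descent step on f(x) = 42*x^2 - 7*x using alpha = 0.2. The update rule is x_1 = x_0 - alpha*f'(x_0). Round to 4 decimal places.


We compute the gradient at x_0 and apply the update.
f'(x) = 84*x - 7
f'(-5.4782) = 84*-5.4782 - 7 = -467.1688
x_1 = -5.4782 - 0.2*-467.1688 = 87.9556


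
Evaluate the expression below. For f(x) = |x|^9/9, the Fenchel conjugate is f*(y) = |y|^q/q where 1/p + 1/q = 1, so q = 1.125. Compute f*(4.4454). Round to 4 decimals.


The conjugate exponent q satisfies 1/p + 1/q = 1.
p = 9, so q = 9/(9 - 1) = 1.125
|y|^q = 4.4454^1.125 = 5.3567
f*(4.4454) = 5.3567 / 1.125 = 4.7615


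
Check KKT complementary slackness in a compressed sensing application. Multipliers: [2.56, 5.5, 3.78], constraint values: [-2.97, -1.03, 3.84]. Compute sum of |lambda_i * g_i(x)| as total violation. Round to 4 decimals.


KKT complementary slackness check:
lambda_1 * g_1 = 2.56 * -2.97 = -7.6032
lambda_2 * g_2 = 5.5 * -1.03 = -5.665
lambda_3 * g_3 = 3.78 * 3.84 = 14.5152
Total violation = 7.6032 + 5.665 + 14.5152 = 27.7834


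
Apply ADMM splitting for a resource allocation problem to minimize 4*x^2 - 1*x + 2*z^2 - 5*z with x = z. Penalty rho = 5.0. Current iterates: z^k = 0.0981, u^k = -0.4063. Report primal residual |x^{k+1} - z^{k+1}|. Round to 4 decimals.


ADMM iteration with rho = 5.0, z^k = 0.0981, u^k = -0.4063
Step 1: x-update.
Minimize 4*x^2 - 1*x + (5.0/2)*(x - 0.0981 - 0.4063)^2
FOC: (2*4 + 5.0)*x = 1 + 5.0*(0.0981 + 0.4063)
x^{k+1} = 0.2709
Step 2: z-update.
Minimize 2*z^2 - 5*z + (5.0/2)*(0.2709 - z - 0.4063)^2
FOC: (2*2 + 5.0)*z = 5 + 5.0*(0.2709 - 0.4063)
z^{k+1} = 0.4803
Step 3: u-update.
u^{k+1} = -0.4063 + 0.2709 - 0.4803 = -0.6157
Step 4: Primal residual = |0.2709 - 0.4803| = 0.2094


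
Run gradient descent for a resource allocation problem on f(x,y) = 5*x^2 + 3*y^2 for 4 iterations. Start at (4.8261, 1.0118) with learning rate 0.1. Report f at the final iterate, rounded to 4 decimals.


Gradient descent on f(x,y) = 5*x^2 + 3*y^2.
Starting point: (4.8261, 1.0118), alpha = 0.1
Step 1: grad_x = 2*5*4.8261 = 48.261, grad_y = 2*3*1.0118 = 6.0708
  x_1 = 4.8261 - 0.1*48.261 = 0.0
  y_1 = 1.0118 - 0.1*6.0708 = 0.4047
Step 2: grad_x = 2*5*0.0 = 0.0, grad_y = 2*3*0.4047 = 2.4283
  x_2 = 0.0 - 0.1*0.0 = 0.0
  y_2 = 0.4047 - 0.1*2.4283 = 0.1619
Step 3: grad_x = 2*5*0.0 = 0.0, grad_y = 2*3*0.1619 = 0.9713
  x_3 = 0.0 - 0.1*0.0 = 0.0
  y_3 = 0.1619 - 0.1*0.9713 = 0.0648
Step 4: grad_x = 2*5*0.0 = 0.0, grad_y = 2*3*0.0648 = 0.3885
  x_4 = 0.0 - 0.1*0.0 = 0.0
  y_4 = 0.0648 - 0.1*0.3885 = 0.0259
f(0.0, 0.0259) = 5*0.0^2 + 3*0.0259^2 = 0.002
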